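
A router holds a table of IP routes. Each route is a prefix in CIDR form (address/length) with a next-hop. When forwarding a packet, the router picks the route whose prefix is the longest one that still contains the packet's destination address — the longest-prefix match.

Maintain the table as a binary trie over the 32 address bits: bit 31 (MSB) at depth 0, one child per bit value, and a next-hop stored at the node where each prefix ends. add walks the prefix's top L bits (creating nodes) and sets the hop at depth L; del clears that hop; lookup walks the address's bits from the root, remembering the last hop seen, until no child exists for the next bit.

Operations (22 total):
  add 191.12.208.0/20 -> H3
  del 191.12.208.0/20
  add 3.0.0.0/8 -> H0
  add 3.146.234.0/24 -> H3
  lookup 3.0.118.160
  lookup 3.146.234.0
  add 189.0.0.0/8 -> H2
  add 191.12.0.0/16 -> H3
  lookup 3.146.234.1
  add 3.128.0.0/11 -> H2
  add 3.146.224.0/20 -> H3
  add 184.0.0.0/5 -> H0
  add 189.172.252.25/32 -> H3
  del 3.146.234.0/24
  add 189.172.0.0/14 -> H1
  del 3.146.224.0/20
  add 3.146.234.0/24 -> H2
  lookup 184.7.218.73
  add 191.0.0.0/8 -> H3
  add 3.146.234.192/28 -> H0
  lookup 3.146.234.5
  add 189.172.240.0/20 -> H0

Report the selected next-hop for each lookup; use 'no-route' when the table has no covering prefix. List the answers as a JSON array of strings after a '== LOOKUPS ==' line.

Apply in order:
  add 191.12.208.0/20 -> H3 at depth 20
  del 191.12.208.0/20 (clear depth 20)
  add 3.0.0.0/8 -> H0 at depth 8
  add 3.146.234.0/24 -> H3 at depth 24
  ? 3.0.118.160  path d0:-→d1:-→d2:-→d3:-→d4:-→d5:-→d6:-→d7:-→d8:H0  best=H0
  ? 3.146.234.0  path d0:-→d1:-→d2:-→d3:-→d4:-→d5:-→d6:-→d7:-→d8:H0→d9:-→d10:-→d11:-→d12:-→d13:-→d14:-→d15:-→d16:-→d17:-→d18:-→d19:-→d20:-→d21:-→d22:-→d23:-→d24:H3  best=H3
  add 189.0.0.0/8 -> H2 at depth 8
  add 191.12.0.0/16 -> H3 at depth 16
  ? 3.146.234.1  path d0:-→d1:-→d2:-→d3:-→d4:-→d5:-→d6:-→d7:-→d8:H0→d9:-→d10:-→d11:-→d12:-→d13:-→d14:-→d15:-→d16:-→d17:-→d18:-→d19:-→d20:-→d21:-→d22:-→d23:-→d24:H3  best=H3
  add 3.128.0.0/11 -> H2 at depth 11
  add 3.146.224.0/20 -> H3 at depth 20
  add 184.0.0.0/5 -> H0 at depth 5
  add 189.172.252.25/32 -> H3 at depth 32
  del 3.146.234.0/24 (clear depth 24)
  add 189.172.0.0/14 -> H1 at depth 14
  del 3.146.224.0/20 (clear depth 20)
  add 3.146.234.0/24 -> H2 at depth 24
  ? 184.7.218.73  path d0:-→d1:-→d2:-→d3:-→d4:-→d5:H0  best=H0
  add 191.0.0.0/8 -> H3 at depth 8
  add 3.146.234.192/28 -> H0 at depth 28
  ? 3.146.234.5  path d0:-→d1:-→d2:-→d3:-→d4:-→d5:-→d6:-→d7:-→d8:H0→d9:-→d10:-→d11:H2→d12:-→d13:-→d14:-→d15:-→d16:-→d17:-→d18:-→d19:-→d20:-→d21:-→d22:-→d23:-→d24:H2  best=H2
  add 189.172.240.0/20 -> H0 at depth 20

== LOOKUPS ==
["H0","H3","H3","H0","H2"]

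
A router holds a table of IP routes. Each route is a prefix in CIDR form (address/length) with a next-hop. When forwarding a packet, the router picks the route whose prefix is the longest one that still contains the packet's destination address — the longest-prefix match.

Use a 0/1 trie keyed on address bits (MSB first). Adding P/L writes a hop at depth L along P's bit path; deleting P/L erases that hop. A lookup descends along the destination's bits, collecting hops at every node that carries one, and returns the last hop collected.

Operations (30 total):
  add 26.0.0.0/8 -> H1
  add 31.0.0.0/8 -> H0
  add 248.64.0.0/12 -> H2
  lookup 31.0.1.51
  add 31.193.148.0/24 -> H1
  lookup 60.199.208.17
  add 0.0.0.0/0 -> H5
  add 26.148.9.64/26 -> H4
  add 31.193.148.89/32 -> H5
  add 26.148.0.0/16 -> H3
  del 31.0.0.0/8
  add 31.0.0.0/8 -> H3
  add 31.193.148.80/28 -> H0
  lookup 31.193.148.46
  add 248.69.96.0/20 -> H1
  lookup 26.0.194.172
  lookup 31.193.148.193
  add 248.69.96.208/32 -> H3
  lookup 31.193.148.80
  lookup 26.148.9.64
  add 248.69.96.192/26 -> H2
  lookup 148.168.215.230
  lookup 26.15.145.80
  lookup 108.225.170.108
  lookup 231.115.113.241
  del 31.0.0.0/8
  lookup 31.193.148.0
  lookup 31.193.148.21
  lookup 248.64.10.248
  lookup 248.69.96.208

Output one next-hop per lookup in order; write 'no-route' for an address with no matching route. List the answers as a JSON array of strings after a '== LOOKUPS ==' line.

Trace:
  add 26.0.0.0/8 -> H1 at depth 8
  add 31.0.0.0/8 -> H0 at depth 8
  add 248.64.0.0/12 -> H2 at depth 12
  ? 31.0.1.51  path d0:-→d1:-→d2:-→d3:-→d4:-→d5:-→d6:-→d7:-→d8:H0  best=H0
  add 31.193.148.0/24 -> H1 at depth 24
  ? 60.199.208.17  path d0:-→d1:-→d2:-  best=no-route
  add 0.0.0.0/0 -> H5 at depth 0
  add 26.148.9.64/26 -> H4 at depth 26
  add 31.193.148.89/32 -> H5 at depth 32
  add 26.148.0.0/16 -> H3 at depth 16
  - 31.0.0.0/8 clear@8
  add 31.0.0.0/8 -> H3 at depth 8
  add 31.193.148.80/28 -> H0 at depth 28
  ? 31.193.148.46  path d0:H5→d1:-→d2:-→d3:-→d4:-→d5:-→d6:-→d7:-→d8:H3→d9:-→d10:-→d11:-→d12:-→d13:-→d14:-→d15:-→d16:-→d17:-→d18:-→d19:-→d20:-→d21:-→d22:-→d23:-→d24:H1→d25:-  best=H1
  add 248.69.96.0/20 -> H1 at depth 20
  ? 26.0.194.172  path d0:H5→d1:-→d2:-→d3:-→d4:-→d5:-→d6:-→d7:-→d8:H1  best=H1
  ? 31.193.148.193  path d0:H5→d1:-→d2:-→d3:-→d4:-→d5:-→d6:-→d7:-→d8:H3→d9:-→d10:-→d11:-→d12:-→d13:-→d14:-→d15:-→d16:-→d17:-→d18:-→d19:-→d20:-→d21:-→d22:-→d23:-→d24:H1  best=H1
  add 248.69.96.208/32 -> H3 at depth 32
  ? 31.193.148.80  path d0:H5→d1:-→d2:-→d3:-→d4:-→d5:-→d6:-→d7:-→d8:H3→d9:-→d10:-→d11:-→d12:-→d13:-→d14:-→d15:-→d16:-→d17:-→d18:-→d19:-→d20:-→d21:-→d22:-→d23:-→d24:H1→d25:-→d26:-→d27:-→d28:H0  best=H0
  ? 26.148.9.64  path d0:H5→d1:-→d2:-→d3:-→d4:-→d5:-→d6:-→d7:-→d8:H1→d9:-→d10:-→d11:-→d12:-→d13:-→d14:-→d15:-→d16:H3→d17:-→d18:-→d19:-→d20:-→d21:-→d22:-→d23:-→d24:-→d25:-→d26:H4  best=H4
  add 248.69.96.192/26 -> H2 at depth 26
  ? 148.168.215.230  path d0:H5→d1:-  best=H5
  ? 26.15.145.80  path d0:H5→d1:-→d2:-→d3:-→d4:-→d5:-→d6:-→d7:-→d8:H1  best=H1
  ? 108.225.170.108  path d0:H5→d1:-  best=H5
  ? 231.115.113.241  path d0:H5→d1:-→d2:-→d3:-  best=H5
  - 31.0.0.0/8 clear@8
  ? 31.193.148.0  path d0:H5→d1:-→d2:-→d3:-→d4:-→d5:-→d6:-→d7:-→d8:-→d9:-→d10:-→d11:-→d12:-→d13:-→d14:-→d15:-→d16:-→d17:-→d18:-→d19:-→d20:-→d21:-→d22:-→d23:-→d24:H1→d25:-  best=H1
  ? 31.193.148.21  path d0:H5→d1:-→d2:-→d3:-→d4:-→d5:-→d6:-→d7:-→d8:-→d9:-→d10:-→d11:-→d12:-→d13:-→d14:-→d15:-→d16:-→d17:-→d18:-→d19:-→d20:-→d21:-→d22:-→d23:-→d24:H1→d25:-  best=H1
  ? 248.64.10.248  path d0:H5→d1:-→d2:-→d3:-→d4:-→d5:-→d6:-→d7:-→d8:-→d9:-→d10:-→d11:-→d12:H2→d13:-  best=H2
  ? 248.69.96.208  path d0:H5→d1:-→d2:-→d3:-→d4:-→d5:-→d6:-→d7:-→d8:-→d9:-→d10:-→d11:-→d12:H2→d13:-→d14:-→d15:-→d16:-→d17:-→d18:-→d19:-→d20:H1→d21:-→d22:-→d23:-→d24:-→d25:-→d26:H2→d27:-→d28:-→d29:-→d30:-→d31:-→d32:H3  best=H3

== LOOKUPS ==
["H0","no-route","H1","H1","H1","H0","H4","H5","H1","H5","H5","H1","H1","H2","H3"]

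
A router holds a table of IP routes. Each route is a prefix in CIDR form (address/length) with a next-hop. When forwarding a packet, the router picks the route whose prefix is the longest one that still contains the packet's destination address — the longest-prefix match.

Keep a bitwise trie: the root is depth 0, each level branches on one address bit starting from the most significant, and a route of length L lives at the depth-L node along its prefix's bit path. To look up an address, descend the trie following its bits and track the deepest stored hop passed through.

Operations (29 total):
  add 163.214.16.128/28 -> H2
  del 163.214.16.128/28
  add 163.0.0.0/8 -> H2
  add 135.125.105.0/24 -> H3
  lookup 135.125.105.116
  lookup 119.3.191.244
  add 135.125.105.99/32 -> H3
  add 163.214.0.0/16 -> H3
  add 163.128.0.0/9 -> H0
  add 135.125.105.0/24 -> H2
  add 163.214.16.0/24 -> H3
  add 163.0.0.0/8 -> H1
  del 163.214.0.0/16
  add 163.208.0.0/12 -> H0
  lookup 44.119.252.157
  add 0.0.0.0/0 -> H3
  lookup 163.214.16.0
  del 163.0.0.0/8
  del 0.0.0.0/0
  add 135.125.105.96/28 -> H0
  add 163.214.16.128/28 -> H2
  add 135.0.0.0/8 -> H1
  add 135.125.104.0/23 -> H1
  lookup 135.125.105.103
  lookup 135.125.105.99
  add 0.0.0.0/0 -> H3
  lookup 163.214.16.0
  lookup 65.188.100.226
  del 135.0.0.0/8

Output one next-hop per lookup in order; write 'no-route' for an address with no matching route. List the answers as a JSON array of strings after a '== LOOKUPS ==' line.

Apply in order:
  + 163.214.16.128/28 (H2) depth=28
  del 163.214.16.128/28 (clear depth 28)
  + 163.0.0.0/8 (H2) depth=8
  + 135.125.105.0/24 (H3) depth=24
  Q 135.125.105.116: descend 100001110111110101101001 ; hops seen [H3] ; pick H3
  Q 119.3.191.244: descend ε ; hops seen [∅] ; pick no-route
  + 135.125.105.99/32 (H3) depth=32
  + 163.214.0.0/16 (H3) depth=16
  + 163.128.0.0/9 (H0) depth=9
  + 135.125.105.0/24 (H2) depth=24
  + 163.214.16.0/24 (H3) depth=24
  + 163.0.0.0/8 (H1) depth=8
  del 163.214.0.0/16 (clear depth 16)
  + 163.208.0.0/12 (H0) depth=12
  Q 44.119.252.157: descend ε ; hops seen [∅] ; pick no-route
  + 0.0.0.0/0 (H3) depth=0
  Q 163.214.16.0: descend 101000111101011000010000 ; hops seen [H3,H1,H0,H0,H3] ; pick H3
  del 163.0.0.0/8 (clear depth 8)
  del 0.0.0.0/0 (clear depth 0)
  + 135.125.105.96/28 (H0) depth=28
  + 163.214.16.128/28 (H2) depth=28
  + 135.0.0.0/8 (H1) depth=8
  + 135.125.104.0/23 (H1) depth=23
  Q 135.125.105.103: descend 10000111011111010110100101100 ; hops seen [H1,H1,H2,H0] ; pick H0
  Q 135.125.105.99: descend 10000111011111010110100101100011 ; hops seen [H1,H1,H2,H0,H3] ; pick H3
  + 0.0.0.0/0 (H3) depth=0
  Q 163.214.16.0: descend 101000111101011000010000 ; hops seen [H3,H0,H0,H3] ; pick H3
  Q 65.188.100.226: descend ε ; hops seen [H3] ; pick H3
  del 135.0.0.0/8 (clear depth 8)

== LOOKUPS ==
["H3","no-route","no-route","H3","H0","H3","H3","H3"]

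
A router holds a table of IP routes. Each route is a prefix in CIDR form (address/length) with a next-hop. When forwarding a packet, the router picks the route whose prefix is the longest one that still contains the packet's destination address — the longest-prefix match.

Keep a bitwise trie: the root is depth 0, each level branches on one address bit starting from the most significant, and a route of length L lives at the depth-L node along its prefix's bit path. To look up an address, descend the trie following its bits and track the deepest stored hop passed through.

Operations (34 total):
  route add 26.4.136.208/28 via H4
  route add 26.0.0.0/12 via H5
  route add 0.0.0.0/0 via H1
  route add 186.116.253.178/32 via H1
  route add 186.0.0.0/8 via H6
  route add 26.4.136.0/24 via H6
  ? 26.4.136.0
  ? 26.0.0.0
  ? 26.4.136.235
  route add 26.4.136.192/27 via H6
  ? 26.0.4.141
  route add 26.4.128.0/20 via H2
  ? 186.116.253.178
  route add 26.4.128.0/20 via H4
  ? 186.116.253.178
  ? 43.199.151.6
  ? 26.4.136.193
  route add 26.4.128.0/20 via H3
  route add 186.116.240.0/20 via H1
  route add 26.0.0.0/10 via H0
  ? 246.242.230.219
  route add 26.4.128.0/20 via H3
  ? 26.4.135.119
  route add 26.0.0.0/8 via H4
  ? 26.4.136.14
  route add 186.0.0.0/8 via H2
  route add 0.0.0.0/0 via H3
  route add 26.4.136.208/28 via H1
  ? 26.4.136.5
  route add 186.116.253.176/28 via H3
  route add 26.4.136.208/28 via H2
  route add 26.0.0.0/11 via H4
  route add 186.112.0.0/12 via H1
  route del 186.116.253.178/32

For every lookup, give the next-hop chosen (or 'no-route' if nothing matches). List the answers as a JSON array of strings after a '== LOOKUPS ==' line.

Trace:
  add 26.4.136.208/28 -> H4 at depth 28
  add 26.0.0.0/12 -> H5 at depth 12
  add 0.0.0.0/0 -> H1 at depth 0
  add 186.116.253.178/32 -> H1 at depth 32
  add 186.0.0.0/8 -> H6 at depth 8
  add 26.4.136.0/24 -> H6 at depth 24
  Q 26.4.136.0: descend 000110100000010010001000 ; hops seen [H1,H5,H6] ; pick H6
  Q 26.0.0.0: descend 0001101000000 ; hops seen [H1,H5] ; pick H5
  Q 26.4.136.235: descend 00011010000001001000100011 ; hops seen [H1,H5,H6] ; pick H6
  add 26.4.136.192/27 -> H6 at depth 27
  Q 26.0.4.141: descend 0001101000000 ; hops seen [H1,H5] ; pick H5
  add 26.4.128.0/20 -> H2 at depth 20
  Q 186.116.253.178: descend 10111010011101001111110110110010 ; hops seen [H1,H6,H1] ; pick H1
  add 26.4.128.0/20 -> H4 at depth 20
  Q 186.116.253.178: descend 10111010011101001111110110110010 ; hops seen [H1,H6,H1] ; pick H1
  Q 43.199.151.6: descend 00 ; hops seen [H1] ; pick H1
  Q 26.4.136.193: descend 000110100000010010001000110 ; hops seen [H1,H5,H4,H6,H6] ; pick H6
  add 26.4.128.0/20 -> H3 at depth 20
  add 186.116.240.0/20 -> H1 at depth 20
  add 26.0.0.0/10 -> H0 at depth 10
  Q 246.242.230.219: descend 1 ; hops seen [H1] ; pick H1
  add 26.4.128.0/20 -> H3 at depth 20
  Q 26.4.135.119: descend 00011010000001001000 ; hops seen [H1,H0,H5,H3] ; pick H3
  add 26.0.0.0/8 -> H4 at depth 8
  Q 26.4.136.14: descend 000110100000010010001000 ; hops seen [H1,H4,H0,H5,H3,H6] ; pick H6
  add 186.0.0.0/8 -> H2 at depth 8
  add 0.0.0.0/0 -> H3 at depth 0
  add 26.4.136.208/28 -> H1 at depth 28
  Q 26.4.136.5: descend 000110100000010010001000 ; hops seen [H3,H4,H0,H5,H3,H6] ; pick H6
  add 186.116.253.176/28 -> H3 at depth 28
  add 26.4.136.208/28 -> H2 at depth 28
  add 26.0.0.0/11 -> H4 at depth 11
  add 186.112.0.0/12 -> H1 at depth 12
  - 186.116.253.178/32 clear@32

== LOOKUPS ==
["H6","H5","H6","H5","H1","H1","H1","H6","H1","H3","H6","H6"]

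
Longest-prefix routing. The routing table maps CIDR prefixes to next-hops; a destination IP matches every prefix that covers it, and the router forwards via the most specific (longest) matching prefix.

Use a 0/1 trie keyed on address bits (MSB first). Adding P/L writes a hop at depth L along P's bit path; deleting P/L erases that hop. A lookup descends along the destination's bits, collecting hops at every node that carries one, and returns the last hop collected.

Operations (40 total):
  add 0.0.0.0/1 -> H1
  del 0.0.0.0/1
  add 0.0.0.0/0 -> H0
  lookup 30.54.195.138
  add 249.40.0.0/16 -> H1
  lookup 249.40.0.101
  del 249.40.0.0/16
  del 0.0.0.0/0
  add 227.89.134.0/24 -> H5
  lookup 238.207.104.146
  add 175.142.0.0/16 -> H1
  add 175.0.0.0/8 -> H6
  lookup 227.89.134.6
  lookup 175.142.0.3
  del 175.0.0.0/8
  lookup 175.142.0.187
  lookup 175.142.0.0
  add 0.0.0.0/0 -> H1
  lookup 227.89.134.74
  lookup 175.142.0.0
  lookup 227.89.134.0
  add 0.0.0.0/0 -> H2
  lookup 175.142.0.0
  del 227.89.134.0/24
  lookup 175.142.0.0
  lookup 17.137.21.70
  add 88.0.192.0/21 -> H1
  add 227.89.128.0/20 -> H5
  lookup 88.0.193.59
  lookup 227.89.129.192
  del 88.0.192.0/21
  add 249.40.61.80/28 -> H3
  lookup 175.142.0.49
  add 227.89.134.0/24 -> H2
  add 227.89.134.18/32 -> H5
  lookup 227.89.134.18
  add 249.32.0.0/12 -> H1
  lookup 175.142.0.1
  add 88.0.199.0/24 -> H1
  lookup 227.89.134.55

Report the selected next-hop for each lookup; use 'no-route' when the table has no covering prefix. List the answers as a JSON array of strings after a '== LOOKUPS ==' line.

Process each operation:
  add 0.0.0.0/1 -> H1 at depth 1
  del 0.0.0.0/1 (clear depth 1)
  add 0.0.0.0/0 -> H0 at depth 0
  Q 30.54.195.138: descend 0 ; hops seen [H0] ; pick H0
  add 249.40.0.0/16 -> H1 at depth 16
  Q 249.40.0.101: descend 1111100100101000 ; hops seen [H0,H1] ; pick H1
  del 249.40.0.0/16 (clear depth 16)
  del 0.0.0.0/0 (clear depth 0)
  add 227.89.134.0/24 -> H5 at depth 24
  Q 238.207.104.146: descend 1110 ; hops seen [∅] ; pick no-route
  add 175.142.0.0/16 -> H1 at depth 16
  add 175.0.0.0/8 -> H6 at depth 8
  Q 227.89.134.6: descend 111000110101100110000110 ; hops seen [H5] ; pick H5
  Q 175.142.0.3: descend 1010111110001110 ; hops seen [H6,H1] ; pick H1
  del 175.0.0.0/8 (clear depth 8)
  Q 175.142.0.187: descend 1010111110001110 ; hops seen [H1] ; pick H1
  Q 175.142.0.0: descend 1010111110001110 ; hops seen [H1] ; pick H1
  add 0.0.0.0/0 -> H1 at depth 0
  Q 227.89.134.74: descend 111000110101100110000110 ; hops seen [H1,H5] ; pick H5
  Q 175.142.0.0: descend 1010111110001110 ; hops seen [H1,H1] ; pick H1
  Q 227.89.134.0: descend 111000110101100110000110 ; hops seen [H1,H5] ; pick H5
  add 0.0.0.0/0 -> H2 at depth 0
  Q 175.142.0.0: descend 1010111110001110 ; hops seen [H2,H1] ; pick H1
  del 227.89.134.0/24 (clear depth 24)
  Q 175.142.0.0: descend 1010111110001110 ; hops seen [H2,H1] ; pick H1
  Q 17.137.21.70: descend 0 ; hops seen [H2] ; pick H2
  add 88.0.192.0/21 -> H1 at depth 21
  add 227.89.128.0/20 -> H5 at depth 20
  Q 88.0.193.59: descend 010110000000000011000 ; hops seen [H2,H1] ; pick H1
  Q 227.89.129.192: descend 111000110101100110000 ; hops seen [H2,H5] ; pick H5
  del 88.0.192.0/21 (clear depth 21)
  add 249.40.61.80/28 -> H3 at depth 28
  Q 175.142.0.49: descend 1010111110001110 ; hops seen [H2,H1] ; pick H1
  add 227.89.134.0/24 -> H2 at depth 24
  add 227.89.134.18/32 -> H5 at depth 32
  Q 227.89.134.18: descend 11100011010110011000011000010010 ; hops seen [H2,H5,H2,H5] ; pick H5
  add 249.32.0.0/12 -> H1 at depth 12
  Q 175.142.0.1: descend 1010111110001110 ; hops seen [H2,H1] ; pick H1
  add 88.0.199.0/24 -> H1 at depth 24
  Q 227.89.134.55: descend 11100011010110011000011000 ; hops seen [H2,H5,H2] ; pick H2

== LOOKUPS ==
["H0","H1","no-route","H5","H1","H1","H1","H5","H1","H5","H1","H1","H2","H1","H5","H1","H5","H1","H2"]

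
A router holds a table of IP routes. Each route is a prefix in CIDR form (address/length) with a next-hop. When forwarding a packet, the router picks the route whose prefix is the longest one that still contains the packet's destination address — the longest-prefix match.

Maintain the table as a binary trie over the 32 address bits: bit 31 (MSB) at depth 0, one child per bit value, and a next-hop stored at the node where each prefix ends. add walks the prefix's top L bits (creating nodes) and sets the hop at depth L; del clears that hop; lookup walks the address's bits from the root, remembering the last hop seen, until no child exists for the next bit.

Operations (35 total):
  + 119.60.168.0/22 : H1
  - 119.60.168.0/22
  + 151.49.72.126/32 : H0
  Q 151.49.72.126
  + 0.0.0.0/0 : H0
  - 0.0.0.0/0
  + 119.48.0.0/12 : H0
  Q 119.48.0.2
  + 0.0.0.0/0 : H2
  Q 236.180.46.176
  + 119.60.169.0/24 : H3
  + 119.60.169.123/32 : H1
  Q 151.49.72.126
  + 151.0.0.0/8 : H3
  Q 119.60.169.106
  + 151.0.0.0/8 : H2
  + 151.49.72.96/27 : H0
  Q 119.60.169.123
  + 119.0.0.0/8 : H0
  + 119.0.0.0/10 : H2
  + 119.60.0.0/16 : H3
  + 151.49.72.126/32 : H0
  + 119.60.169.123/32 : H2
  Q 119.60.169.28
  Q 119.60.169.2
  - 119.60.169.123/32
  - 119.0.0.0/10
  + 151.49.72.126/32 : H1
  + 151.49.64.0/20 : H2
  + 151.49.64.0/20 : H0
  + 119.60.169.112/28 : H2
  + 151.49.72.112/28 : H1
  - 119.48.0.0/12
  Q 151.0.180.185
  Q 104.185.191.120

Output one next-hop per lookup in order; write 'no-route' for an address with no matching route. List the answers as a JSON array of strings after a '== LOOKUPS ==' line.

Process each operation:
  + 119.60.168.0/22 (H1) depth=22
  del 119.60.168.0/22 (clear depth 22)
  + 151.49.72.126/32 (H0) depth=32
  Q 151.49.72.126: descend 10010111001100010100100001111110 ; hops seen [H0] ; pick H0
  + 0.0.0.0/0 (H0) depth=0
  del 0.0.0.0/0 (clear depth 0)
  + 119.48.0.0/12 (H0) depth=12
  Q 119.48.0.2: descend 011101110011 ; hops seen [H0] ; pick H0
  + 0.0.0.0/0 (H2) depth=0
  Q 236.180.46.176: descend 1 ; hops seen [H2] ; pick H2
  + 119.60.169.0/24 (H3) depth=24
  + 119.60.169.123/32 (H1) depth=32
  Q 151.49.72.126: descend 10010111001100010100100001111110 ; hops seen [H2,H0] ; pick H0
  + 151.0.0.0/8 (H3) depth=8
  Q 119.60.169.106: descend 011101110011110010101001011 ; hops seen [H2,H0,H3] ; pick H3
  + 151.0.0.0/8 (H2) depth=8
  + 151.49.72.96/27 (H0) depth=27
  Q 119.60.169.123: descend 01110111001111001010100101111011 ; hops seen [H2,H0,H3,H1] ; pick H1
  + 119.0.0.0/8 (H0) depth=8
  + 119.0.0.0/10 (H2) depth=10
  + 119.60.0.0/16 (H3) depth=16
  + 151.49.72.126/32 (H0) depth=32
  + 119.60.169.123/32 (H2) depth=32
  Q 119.60.169.28: descend 0111011100111100101010010 ; hops seen [H2,H0,H2,H0,H3,H3] ; pick H3
  Q 119.60.169.2: descend 0111011100111100101010010 ; hops seen [H2,H0,H2,H0,H3,H3] ; pick H3
  del 119.60.169.123/32 (clear depth 32)
  del 119.0.0.0/10 (clear depth 10)
  + 151.49.72.126/32 (H1) depth=32
  + 151.49.64.0/20 (H2) depth=20
  + 151.49.64.0/20 (H0) depth=20
  + 119.60.169.112/28 (H2) depth=28
  + 151.49.72.112/28 (H1) depth=28
  del 119.48.0.0/12 (clear depth 12)
  Q 151.0.180.185: descend 1001011100 ; hops seen [H2,H2] ; pick H2
  Q 104.185.191.120: descend 011 ; hops seen [H2] ; pick H2

== LOOKUPS ==
["H0","H0","H2","H0","H3","H1","H3","H3","H2","H2"]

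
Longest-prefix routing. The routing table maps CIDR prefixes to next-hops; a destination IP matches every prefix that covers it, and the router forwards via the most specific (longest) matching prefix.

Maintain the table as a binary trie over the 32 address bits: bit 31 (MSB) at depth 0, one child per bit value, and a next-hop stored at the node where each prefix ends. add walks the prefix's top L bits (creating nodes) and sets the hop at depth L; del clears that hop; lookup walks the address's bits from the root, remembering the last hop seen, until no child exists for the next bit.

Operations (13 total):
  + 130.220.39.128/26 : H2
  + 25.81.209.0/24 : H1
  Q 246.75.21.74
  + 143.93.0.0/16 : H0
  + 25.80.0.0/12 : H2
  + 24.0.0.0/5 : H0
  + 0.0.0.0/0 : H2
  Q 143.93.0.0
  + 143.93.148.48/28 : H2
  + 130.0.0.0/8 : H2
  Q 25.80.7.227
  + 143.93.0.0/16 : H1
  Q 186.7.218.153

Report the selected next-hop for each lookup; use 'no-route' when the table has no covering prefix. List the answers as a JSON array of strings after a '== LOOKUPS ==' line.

Apply in order:
  add 130.220.39.128/26 -> H2 at depth 26
  add 25.81.209.0/24 -> H1 at depth 24
  lookup 246.75.21.74: bits 1 walk d0:-→d1:- -> no-route
  add 143.93.0.0/16 -> H0 at depth 16
  add 25.80.0.0/12 -> H2 at depth 12
  add 24.0.0.0/5 -> H0 at depth 5
  add 0.0.0.0/0 -> H2 at depth 0
  lookup 143.93.0.0: bits 1000111101011101 walk d0:H2→d1:-→d2:-→d3:-→d4:-→d5:-→d6:-→d7:-→d8:-→d9:-→d10:-→d11:-→d12:-→d13:-→d14:-→d15:-→d16:H0 -> H0
  add 143.93.148.48/28 -> H2 at depth 28
  add 130.0.0.0/8 -> H2 at depth 8
  lookup 25.80.7.227: bits 000110010101000 walk d0:H2→d1:-→d2:-→d3:-→d4:-→d5:H0→d6:-→d7:-→d8:-→d9:-→d10:-→d11:-→d12:H2→d13:-→d14:-→d15:- -> H2
  add 143.93.0.0/16 -> H1 at depth 16
  lookup 186.7.218.153: bits 10 walk d0:H2→d1:-→d2:- -> H2

== LOOKUPS ==
["no-route","H0","H2","H2"]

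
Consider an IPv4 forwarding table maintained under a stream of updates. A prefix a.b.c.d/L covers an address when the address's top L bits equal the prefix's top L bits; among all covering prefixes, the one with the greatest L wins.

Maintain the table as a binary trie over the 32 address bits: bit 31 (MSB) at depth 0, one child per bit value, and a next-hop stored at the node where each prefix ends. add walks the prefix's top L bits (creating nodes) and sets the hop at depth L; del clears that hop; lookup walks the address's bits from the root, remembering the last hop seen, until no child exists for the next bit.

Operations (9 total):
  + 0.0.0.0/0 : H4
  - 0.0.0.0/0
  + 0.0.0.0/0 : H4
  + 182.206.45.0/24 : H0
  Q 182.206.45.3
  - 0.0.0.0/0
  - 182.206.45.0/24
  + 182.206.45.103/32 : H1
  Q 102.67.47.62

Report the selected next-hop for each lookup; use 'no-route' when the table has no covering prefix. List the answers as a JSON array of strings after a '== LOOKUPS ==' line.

Process each operation:
  add 0.0.0.0/0 -> H4 at depth 0
  del 0.0.0.0/0 (clear depth 0)
  add 0.0.0.0/0 -> H4 at depth 0
  add 182.206.45.0/24 -> H0 at depth 24
  ? 182.206.45.3  path d0:H4→d1:-→d2:-→d3:-→d4:-→d5:-→d6:-→d7:-→d8:-→d9:-→d10:-→d11:-→d12:-→d13:-→d14:-→d15:-→d16:-→d17:-→d18:-→d19:-→d20:-→d21:-→d22:-→d23:-→d24:H0  best=H0
  del 0.0.0.0/0 (clear depth 0)
  del 182.206.45.0/24 (clear depth 24)
  add 182.206.45.103/32 -> H1 at depth 32
  ? 102.67.47.62  path d0:-  best=no-route

== LOOKUPS ==
["H0","no-route"]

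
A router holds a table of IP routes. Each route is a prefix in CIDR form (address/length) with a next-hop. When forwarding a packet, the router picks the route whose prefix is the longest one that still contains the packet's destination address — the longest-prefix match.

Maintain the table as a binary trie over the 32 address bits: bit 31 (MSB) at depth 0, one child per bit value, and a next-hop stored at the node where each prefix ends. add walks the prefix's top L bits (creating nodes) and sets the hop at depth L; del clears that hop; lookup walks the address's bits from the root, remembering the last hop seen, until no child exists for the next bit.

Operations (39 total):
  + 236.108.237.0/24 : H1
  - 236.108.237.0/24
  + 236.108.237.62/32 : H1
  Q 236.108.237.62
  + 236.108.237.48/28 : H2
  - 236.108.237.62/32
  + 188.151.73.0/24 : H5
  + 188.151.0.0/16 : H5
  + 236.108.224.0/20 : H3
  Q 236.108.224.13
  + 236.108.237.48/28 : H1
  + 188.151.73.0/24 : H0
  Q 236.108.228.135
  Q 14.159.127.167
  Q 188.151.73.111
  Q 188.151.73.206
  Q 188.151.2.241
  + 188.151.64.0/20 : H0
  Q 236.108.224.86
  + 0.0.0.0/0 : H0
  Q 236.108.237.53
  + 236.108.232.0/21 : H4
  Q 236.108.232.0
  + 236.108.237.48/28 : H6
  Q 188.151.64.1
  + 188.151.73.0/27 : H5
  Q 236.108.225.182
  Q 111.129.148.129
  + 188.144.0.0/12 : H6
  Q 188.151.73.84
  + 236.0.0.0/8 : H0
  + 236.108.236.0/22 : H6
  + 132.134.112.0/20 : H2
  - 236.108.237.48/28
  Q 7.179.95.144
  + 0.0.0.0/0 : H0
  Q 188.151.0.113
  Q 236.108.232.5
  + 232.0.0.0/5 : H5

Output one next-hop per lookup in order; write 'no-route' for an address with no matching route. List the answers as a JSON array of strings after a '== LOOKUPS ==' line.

Trace:
  + 236.108.237.0/24 (H1) depth=24
  del 236.108.237.0/24 (clear depth 24)
  + 236.108.237.62/32 (H1) depth=32
  ? 236.108.237.62  path d0:-→d1:-→d2:-→d3:-→d4:-→d5:-→d6:-→d7:-→d8:-→d9:-→d10:-→d11:-→d12:-→d13:-→d14:-→d15:-→d16:-→d17:-→d18:-→d19:-→d20:-→d21:-→d22:-→d23:-→d24:-→d25:-→d26:-→d27:-→d28:-→d29:-→d30:-→d31:-→d32:H1  best=H1
  + 236.108.237.48/28 (H2) depth=28
  del 236.108.237.62/32 (clear depth 32)
  + 188.151.73.0/24 (H5) depth=24
  + 188.151.0.0/16 (H5) depth=16
  + 236.108.224.0/20 (H3) depth=20
  ? 236.108.224.13  path d0:-→d1:-→d2:-→d3:-→d4:-→d5:-→d6:-→d7:-→d8:-→d9:-→d10:-→d11:-→d12:-→d13:-→d14:-→d15:-→d16:-→d17:-→d18:-→d19:-→d20:H3  best=H3
  + 236.108.237.48/28 (H1) depth=28
  + 188.151.73.0/24 (H0) depth=24
  ? 236.108.228.135  path d0:-→d1:-→d2:-→d3:-→d4:-→d5:-→d6:-→d7:-→d8:-→d9:-→d10:-→d11:-→d12:-→d13:-→d14:-→d15:-→d16:-→d17:-→d18:-→d19:-→d20:H3  best=H3
  ? 14.159.127.167  path d0:-  best=no-route
  ? 188.151.73.111  path d0:-→d1:-→d2:-→d3:-→d4:-→d5:-→d6:-→d7:-→d8:-→d9:-→d10:-→d11:-→d12:-→d13:-→d14:-→d15:-→d16:H5→d17:-→d18:-→d19:-→d20:-→d21:-→d22:-→d23:-→d24:H0  best=H0
  ? 188.151.73.206  path d0:-→d1:-→d2:-→d3:-→d4:-→d5:-→d6:-→d7:-→d8:-→d9:-→d10:-→d11:-→d12:-→d13:-→d14:-→d15:-→d16:H5→d17:-→d18:-→d19:-→d20:-→d21:-→d22:-→d23:-→d24:H0  best=H0
  ? 188.151.2.241  path d0:-→d1:-→d2:-→d3:-→d4:-→d5:-→d6:-→d7:-→d8:-→d9:-→d10:-→d11:-→d12:-→d13:-→d14:-→d15:-→d16:H5→d17:-  best=H5
  + 188.151.64.0/20 (H0) depth=20
  ? 236.108.224.86  path d0:-→d1:-→d2:-→d3:-→d4:-→d5:-→d6:-→d7:-→d8:-→d9:-→d10:-→d11:-→d12:-→d13:-→d14:-→d15:-→d16:-→d17:-→d18:-→d19:-→d20:H3  best=H3
  + 0.0.0.0/0 (H0) depth=0
  ? 236.108.237.53  path d0:H0→d1:-→d2:-→d3:-→d4:-→d5:-→d6:-→d7:-→d8:-→d9:-→d10:-→d11:-→d12:-→d13:-→d14:-→d15:-→d16:-→d17:-→d18:-→d19:-→d20:H3→d21:-→d22:-→d23:-→d24:-→d25:-→d26:-→d27:-→d28:H1  best=H1
  + 236.108.232.0/21 (H4) depth=21
  ? 236.108.232.0  path d0:H0→d1:-→d2:-→d3:-→d4:-→d5:-→d6:-→d7:-→d8:-→d9:-→d10:-→d11:-→d12:-→d13:-→d14:-→d15:-→d16:-→d17:-→d18:-→d19:-→d20:H3→d21:H4  best=H4
  + 236.108.237.48/28 (H6) depth=28
  ? 188.151.64.1  path d0:H0→d1:-→d2:-→d3:-→d4:-→d5:-→d6:-→d7:-→d8:-→d9:-→d10:-→d11:-→d12:-→d13:-→d14:-→d15:-→d16:H5→d17:-→d18:-→d19:-→d20:H0  best=H0
  + 188.151.73.0/27 (H5) depth=27
  ? 236.108.225.182  path d0:H0→d1:-→d2:-→d3:-→d4:-→d5:-→d6:-→d7:-→d8:-→d9:-→d10:-→d11:-→d12:-→d13:-→d14:-→d15:-→d16:-→d17:-→d18:-→d19:-→d20:H3  best=H3
  ? 111.129.148.129  path d0:H0  best=H0
  + 188.144.0.0/12 (H6) depth=12
  ? 188.151.73.84  path d0:H0→d1:-→d2:-→d3:-→d4:-→d5:-→d6:-→d7:-→d8:-→d9:-→d10:-→d11:-→d12:H6→d13:-→d14:-→d15:-→d16:H5→d17:-→d18:-→d19:-→d20:H0→d21:-→d22:-→d23:-→d24:H0→d25:-  best=H0
  + 236.0.0.0/8 (H0) depth=8
  + 236.108.236.0/22 (H6) depth=22
  + 132.134.112.0/20 (H2) depth=20
  del 236.108.237.48/28 (clear depth 28)
  ? 7.179.95.144  path d0:H0  best=H0
  + 0.0.0.0/0 (H0) depth=0
  ? 188.151.0.113  path d0:H0→d1:-→d2:-→d3:-→d4:-→d5:-→d6:-→d7:-→d8:-→d9:-→d10:-→d11:-→d12:H6→d13:-→d14:-→d15:-→d16:H5→d17:-  best=H5
  ? 236.108.232.5  path d0:H0→d1:-→d2:-→d3:-→d4:-→d5:-→d6:-→d7:-→d8:H0→d9:-→d10:-→d11:-→d12:-→d13:-→d14:-→d15:-→d16:-→d17:-→d18:-→d19:-→d20:H3→d21:H4  best=H4
  + 232.0.0.0/5 (H5) depth=5

== LOOKUPS ==
["H1","H3","H3","no-route","H0","H0","H5","H3","H1","H4","H0","H3","H0","H0","H0","H5","H4"]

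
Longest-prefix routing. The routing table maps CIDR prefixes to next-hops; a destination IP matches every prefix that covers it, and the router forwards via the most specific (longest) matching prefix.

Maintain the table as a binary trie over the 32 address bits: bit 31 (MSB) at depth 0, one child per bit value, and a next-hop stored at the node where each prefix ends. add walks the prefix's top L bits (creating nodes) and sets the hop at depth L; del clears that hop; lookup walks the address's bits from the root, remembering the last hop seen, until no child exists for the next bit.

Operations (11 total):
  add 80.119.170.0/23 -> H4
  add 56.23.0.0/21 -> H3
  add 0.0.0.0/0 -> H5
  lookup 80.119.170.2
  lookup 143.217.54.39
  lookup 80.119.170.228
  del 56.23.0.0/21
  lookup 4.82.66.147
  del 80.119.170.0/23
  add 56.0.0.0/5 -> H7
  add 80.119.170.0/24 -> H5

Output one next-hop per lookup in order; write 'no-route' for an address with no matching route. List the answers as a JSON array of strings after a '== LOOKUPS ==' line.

Apply in order:
  add 80.119.170.0/23 -> H4 at depth 23
  add 56.23.0.0/21 -> H3 at depth 21
  add 0.0.0.0/0 -> H5 at depth 0
  ? 80.119.170.2  path d0:H5→d1:-→d2:-→d3:-→d4:-→d5:-→d6:-→d7:-→d8:-→d9:-→d10:-→d11:-→d12:-→d13:-→d14:-→d15:-→d16:-→d17:-→d18:-→d19:-→d20:-→d21:-→d22:-→d23:H4  best=H4
  ? 143.217.54.39  path d0:H5  best=H5
  ? 80.119.170.228  path d0:H5→d1:-→d2:-→d3:-→d4:-→d5:-→d6:-→d7:-→d8:-→d9:-→d10:-→d11:-→d12:-→d13:-→d14:-→d15:-→d16:-→d17:-→d18:-→d19:-→d20:-→d21:-→d22:-→d23:H4  best=H4
  del 56.23.0.0/21 (clear depth 21)
  ? 4.82.66.147  path d0:H5→d1:-→d2:-  best=H5
  del 80.119.170.0/23 (clear depth 23)
  add 56.0.0.0/5 -> H7 at depth 5
  add 80.119.170.0/24 -> H5 at depth 24

== LOOKUPS ==
["H4","H5","H4","H5"]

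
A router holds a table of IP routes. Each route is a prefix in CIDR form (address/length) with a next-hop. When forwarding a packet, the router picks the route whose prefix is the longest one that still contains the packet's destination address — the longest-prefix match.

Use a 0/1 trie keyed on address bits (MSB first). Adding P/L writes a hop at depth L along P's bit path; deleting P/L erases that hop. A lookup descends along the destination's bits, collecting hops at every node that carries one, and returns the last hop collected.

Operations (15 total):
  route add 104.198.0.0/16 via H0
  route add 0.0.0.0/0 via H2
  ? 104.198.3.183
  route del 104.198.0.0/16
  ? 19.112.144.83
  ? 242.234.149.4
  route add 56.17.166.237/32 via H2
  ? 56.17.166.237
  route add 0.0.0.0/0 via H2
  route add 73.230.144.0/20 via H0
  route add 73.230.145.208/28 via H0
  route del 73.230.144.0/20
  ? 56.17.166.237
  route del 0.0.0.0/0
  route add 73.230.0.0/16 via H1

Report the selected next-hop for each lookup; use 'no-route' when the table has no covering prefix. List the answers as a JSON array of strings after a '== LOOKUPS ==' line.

Apply in order:
  + 104.198.0.0/16 (H0) depth=16
  + 0.0.0.0/0 (H2) depth=0
  ? 104.198.3.183  path d0:H2→d1:-→d2:-→d3:-→d4:-→d5:-→d6:-→d7:-→d8:-→d9:-→d10:-→d11:-→d12:-→d13:-→d14:-→d15:-→d16:H0  best=H0
  del 104.198.0.0/16 (clear depth 16)
  ? 19.112.144.83  path d0:H2→d1:-  best=H2
  ? 242.234.149.4  path d0:H2  best=H2
  + 56.17.166.237/32 (H2) depth=32
  ? 56.17.166.237  path d0:H2→d1:-→d2:-→d3:-→d4:-→d5:-→d6:-→d7:-→d8:-→d9:-→d10:-→d11:-→d12:-→d13:-→d14:-→d15:-→d16:-→d17:-→d18:-→d19:-→d20:-→d21:-→d22:-→d23:-→d24:-→d25:-→d26:-→d27:-→d28:-→d29:-→d30:-→d31:-→d32:H2  best=H2
  + 0.0.0.0/0 (H2) depth=0
  + 73.230.144.0/20 (H0) depth=20
  + 73.230.145.208/28 (H0) depth=28
  del 73.230.144.0/20 (clear depth 20)
  ? 56.17.166.237  path d0:H2→d1:-→d2:-→d3:-→d4:-→d5:-→d6:-→d7:-→d8:-→d9:-→d10:-→d11:-→d12:-→d13:-→d14:-→d15:-→d16:-→d17:-→d18:-→d19:-→d20:-→d21:-→d22:-→d23:-→d24:-→d25:-→d26:-→d27:-→d28:-→d29:-→d30:-→d31:-→d32:H2  best=H2
  del 0.0.0.0/0 (clear depth 0)
  + 73.230.0.0/16 (H1) depth=16

== LOOKUPS ==
["H0","H2","H2","H2","H2"]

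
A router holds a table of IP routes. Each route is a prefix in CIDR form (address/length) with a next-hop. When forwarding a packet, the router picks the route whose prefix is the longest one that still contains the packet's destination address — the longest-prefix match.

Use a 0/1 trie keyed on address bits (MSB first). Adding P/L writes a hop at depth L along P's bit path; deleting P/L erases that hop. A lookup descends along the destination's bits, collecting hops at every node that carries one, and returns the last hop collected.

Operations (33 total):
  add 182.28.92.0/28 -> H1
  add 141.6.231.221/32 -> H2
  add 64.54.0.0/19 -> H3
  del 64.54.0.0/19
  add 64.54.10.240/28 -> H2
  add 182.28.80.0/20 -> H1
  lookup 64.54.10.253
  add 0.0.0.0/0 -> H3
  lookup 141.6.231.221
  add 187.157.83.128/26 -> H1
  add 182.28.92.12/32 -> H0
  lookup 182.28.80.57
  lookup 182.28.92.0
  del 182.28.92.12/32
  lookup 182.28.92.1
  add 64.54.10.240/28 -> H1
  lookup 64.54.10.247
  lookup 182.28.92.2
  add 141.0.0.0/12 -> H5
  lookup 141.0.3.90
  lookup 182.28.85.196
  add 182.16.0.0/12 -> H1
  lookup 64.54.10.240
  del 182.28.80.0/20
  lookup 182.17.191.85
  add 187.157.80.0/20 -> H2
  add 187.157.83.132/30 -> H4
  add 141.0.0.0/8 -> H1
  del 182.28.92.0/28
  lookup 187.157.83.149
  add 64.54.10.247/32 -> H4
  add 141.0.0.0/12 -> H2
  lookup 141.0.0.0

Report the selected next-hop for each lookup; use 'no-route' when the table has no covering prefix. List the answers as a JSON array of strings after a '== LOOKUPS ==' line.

Trace:
  add 182.28.92.0/28 -> H1 at depth 28
  add 141.6.231.221/32 -> H2 at depth 32
  add 64.54.0.0/19 -> H3 at depth 19
  del 64.54.0.0/19 (clear depth 19)
  add 64.54.10.240/28 -> H2 at depth 28
  add 182.28.80.0/20 -> H1 at depth 20
  ? 64.54.10.253  path d0:-→d1:-→d2:-→d3:-→d4:-→d5:-→d6:-→d7:-→d8:-→d9:-→d10:-→d11:-→d12:-→d13:-→d14:-→d15:-→d16:-→d17:-→d18:-→d19:-→d20:-→d21:-→d22:-→d23:-→d24:-→d25:-→d26:-→d27:-→d28:H2  best=H2
  add 0.0.0.0/0 -> H3 at depth 0
  ? 141.6.231.221  path d0:H3→d1:-→d2:-→d3:-→d4:-→d5:-→d6:-→d7:-→d8:-→d9:-→d10:-→d11:-→d12:-→d13:-→d14:-→d15:-→d16:-→d17:-→d18:-→d19:-→d20:-→d21:-→d22:-→d23:-→d24:-→d25:-→d26:-→d27:-→d28:-→d29:-→d30:-→d31:-→d32:H2  best=H2
  add 187.157.83.128/26 -> H1 at depth 26
  add 182.28.92.12/32 -> H0 at depth 32
  ? 182.28.80.57  path d0:H3→d1:-→d2:-→d3:-→d4:-→d5:-→d6:-→d7:-→d8:-→d9:-→d10:-→d11:-→d12:-→d13:-→d14:-→d15:-→d16:-→d17:-→d18:-→d19:-→d20:H1  best=H1
  ? 182.28.92.0  path d0:H3→d1:-→d2:-→d3:-→d4:-→d5:-→d6:-→d7:-→d8:-→d9:-→d10:-→d11:-→d12:-→d13:-→d14:-→d15:-→d16:-→d17:-→d18:-→d19:-→d20:H1→d21:-→d22:-→d23:-→d24:-→d25:-→d26:-→d27:-→d28:H1  best=H1
  del 182.28.92.12/32 (clear depth 32)
  ? 182.28.92.1  path d0:H3→d1:-→d2:-→d3:-→d4:-→d5:-→d6:-→d7:-→d8:-→d9:-→d10:-→d11:-→d12:-→d13:-→d14:-→d15:-→d16:-→d17:-→d18:-→d19:-→d20:H1→d21:-→d22:-→d23:-→d24:-→d25:-→d26:-→d27:-→d28:H1  best=H1
  add 64.54.10.240/28 -> H1 at depth 28
  ? 64.54.10.247  path d0:H3→d1:-→d2:-→d3:-→d4:-→d5:-→d6:-→d7:-→d8:-→d9:-→d10:-→d11:-→d12:-→d13:-→d14:-→d15:-→d16:-→d17:-→d18:-→d19:-→d20:-→d21:-→d22:-→d23:-→d24:-→d25:-→d26:-→d27:-→d28:H1  best=H1
  ? 182.28.92.2  path d0:H3→d1:-→d2:-→d3:-→d4:-→d5:-→d6:-→d7:-→d8:-→d9:-→d10:-→d11:-→d12:-→d13:-→d14:-→d15:-→d16:-→d17:-→d18:-→d19:-→d20:H1→d21:-→d22:-→d23:-→d24:-→d25:-→d26:-→d27:-→d28:H1  best=H1
  add 141.0.0.0/12 -> H5 at depth 12
  ? 141.0.3.90  path d0:H3→d1:-→d2:-→d3:-→d4:-→d5:-→d6:-→d7:-→d8:-→d9:-→d10:-→d11:-→d12:H5→d13:-  best=H5
  ? 182.28.85.196  path d0:H3→d1:-→d2:-→d3:-→d4:-→d5:-→d6:-→d7:-→d8:-→d9:-→d10:-→d11:-→d12:-→d13:-→d14:-→d15:-→d16:-→d17:-→d18:-→d19:-→d20:H1  best=H1
  add 182.16.0.0/12 -> H1 at depth 12
  ? 64.54.10.240  path d0:H3→d1:-→d2:-→d3:-→d4:-→d5:-→d6:-→d7:-→d8:-→d9:-→d10:-→d11:-→d12:-→d13:-→d14:-→d15:-→d16:-→d17:-→d18:-→d19:-→d20:-→d21:-→d22:-→d23:-→d24:-→d25:-→d26:-→d27:-→d28:H1  best=H1
  del 182.28.80.0/20 (clear depth 20)
  ? 182.17.191.85  path d0:H3→d1:-→d2:-→d3:-→d4:-→d5:-→d6:-→d7:-→d8:-→d9:-→d10:-→d11:-→d12:H1  best=H1
  add 187.157.80.0/20 -> H2 at depth 20
  add 187.157.83.132/30 -> H4 at depth 30
  add 141.0.0.0/8 -> H1 at depth 8
  del 182.28.92.0/28 (clear depth 28)
  ? 187.157.83.149  path d0:H3→d1:-→d2:-→d3:-→d4:-→d5:-→d6:-→d7:-→d8:-→d9:-→d10:-→d11:-→d12:-→d13:-→d14:-→d15:-→d16:-→d17:-→d18:-→d19:-→d20:H2→d21:-→d22:-→d23:-→d24:-→d25:-→d26:H1→d27:-  best=H1
  add 64.54.10.247/32 -> H4 at depth 32
  add 141.0.0.0/12 -> H2 at depth 12
  ? 141.0.0.0  path d0:H3→d1:-→d2:-→d3:-→d4:-→d5:-→d6:-→d7:-→d8:H1→d9:-→d10:-→d11:-→d12:H2→d13:-  best=H2

== LOOKUPS ==
["H2","H2","H1","H1","H1","H1","H1","H5","H1","H1","H1","H1","H2"]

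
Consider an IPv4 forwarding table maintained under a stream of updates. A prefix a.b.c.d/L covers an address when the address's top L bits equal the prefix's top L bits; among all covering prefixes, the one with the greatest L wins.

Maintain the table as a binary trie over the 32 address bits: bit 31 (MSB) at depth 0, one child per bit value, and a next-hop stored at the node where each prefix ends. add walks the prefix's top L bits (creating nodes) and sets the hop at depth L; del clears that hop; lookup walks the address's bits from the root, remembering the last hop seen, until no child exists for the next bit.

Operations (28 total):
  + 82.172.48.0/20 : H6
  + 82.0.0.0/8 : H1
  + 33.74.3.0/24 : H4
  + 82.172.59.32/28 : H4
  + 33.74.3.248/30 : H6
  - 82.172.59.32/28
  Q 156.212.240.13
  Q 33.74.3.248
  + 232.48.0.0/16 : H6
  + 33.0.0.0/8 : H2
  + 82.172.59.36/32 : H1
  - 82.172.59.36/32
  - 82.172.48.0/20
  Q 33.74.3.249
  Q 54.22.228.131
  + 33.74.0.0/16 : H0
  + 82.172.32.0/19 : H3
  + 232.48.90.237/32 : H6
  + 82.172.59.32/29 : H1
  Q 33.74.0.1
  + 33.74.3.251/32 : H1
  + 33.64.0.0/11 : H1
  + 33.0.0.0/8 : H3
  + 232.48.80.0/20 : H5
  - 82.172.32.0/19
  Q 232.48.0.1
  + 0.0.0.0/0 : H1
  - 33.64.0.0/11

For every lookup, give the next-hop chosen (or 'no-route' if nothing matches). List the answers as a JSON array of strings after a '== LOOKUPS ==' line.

Process each operation:
  add 82.172.48.0/20 -> H6 at depth 20
  add 82.0.0.0/8 -> H1 at depth 8
  add 33.74.3.0/24 -> H4 at depth 24
  add 82.172.59.32/28 -> H4 at depth 28
  add 33.74.3.248/30 -> H6 at depth 30
  - 82.172.59.32/28 clear@28
  ? 156.212.240.13  path d0:-  best=no-route
  ? 33.74.3.248  path d0:-→d1:-→d2:-→d3:-→d4:-→d5:-→d6:-→d7:-→d8:-→d9:-→d10:-→d11:-→d12:-→d13:-→d14:-→d15:-→d16:-→d17:-→d18:-→d19:-→d20:-→d21:-→d22:-→d23:-→d24:H4→d25:-→d26:-→d27:-→d28:-→d29:-→d30:H6  best=H6
  add 232.48.0.0/16 -> H6 at depth 16
  add 33.0.0.0/8 -> H2 at depth 8
  add 82.172.59.36/32 -> H1 at depth 32
  - 82.172.59.36/32 clear@32
  - 82.172.48.0/20 clear@20
  ? 33.74.3.249  path d0:-→d1:-→d2:-→d3:-→d4:-→d5:-→d6:-→d7:-→d8:H2→d9:-→d10:-→d11:-→d12:-→d13:-→d14:-→d15:-→d16:-→d17:-→d18:-→d19:-→d20:-→d21:-→d22:-→d23:-→d24:H4→d25:-→d26:-→d27:-→d28:-→d29:-→d30:H6  best=H6
  ? 54.22.228.131  path d0:-→d1:-→d2:-→d3:-  best=no-route
  add 33.74.0.0/16 -> H0 at depth 16
  add 82.172.32.0/19 -> H3 at depth 19
  add 232.48.90.237/32 -> H6 at depth 32
  add 82.172.59.32/29 -> H1 at depth 29
  ? 33.74.0.1  path d0:-→d1:-→d2:-→d3:-→d4:-→d5:-→d6:-→d7:-→d8:H2→d9:-→d10:-→d11:-→d12:-→d13:-→d14:-→d15:-→d16:H0→d17:-→d18:-→d19:-→d20:-→d21:-→d22:-  best=H0
  add 33.74.3.251/32 -> H1 at depth 32
  add 33.64.0.0/11 -> H1 at depth 11
  add 33.0.0.0/8 -> H3 at depth 8
  add 232.48.80.0/20 -> H5 at depth 20
  - 82.172.32.0/19 clear@19
  ? 232.48.0.1  path d0:-→d1:-→d2:-→d3:-→d4:-→d5:-→d6:-→d7:-→d8:-→d9:-→d10:-→d11:-→d12:-→d13:-→d14:-→d15:-→d16:H6→d17:-  best=H6
  add 0.0.0.0/0 -> H1 at depth 0
  - 33.64.0.0/11 clear@11

== LOOKUPS ==
["no-route","H6","H6","no-route","H0","H6"]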